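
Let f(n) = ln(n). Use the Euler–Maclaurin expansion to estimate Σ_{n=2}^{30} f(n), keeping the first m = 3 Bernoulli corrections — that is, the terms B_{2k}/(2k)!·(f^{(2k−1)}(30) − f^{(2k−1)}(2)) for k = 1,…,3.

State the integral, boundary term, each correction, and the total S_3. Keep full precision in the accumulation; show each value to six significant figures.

S_3 ≈ 74.6582

Integral: ∫_2^30 ln(x) dx = 72.6496.
½[f(2) + f(30)] = ½[0.693147 + 3.40120] = 2.04717.
Integral + boundary = 74.6968.
Correction k=1: B_{2}/2! · (f^{(1)}(30) − f^{(1)}(2)) = 1/12 · (0.0333333 − 0.500000) = -0.0388889.
Running total after k=1: 74.6579.
Correction k=2: B_{4}/4! · (f^{(3)}(30) − f^{(3)}(2)) = −1/720 · (7.40741e-05 − 0.250000) = 0.000347119.
Running total after k=2: 74.6583.
Correction k=3: B_{6}/6! · (f^{(5)}(30) − f^{(5)}(2)) = 1/30240 · (9.87654e-07 − 0.750000) = -2.48016e-05.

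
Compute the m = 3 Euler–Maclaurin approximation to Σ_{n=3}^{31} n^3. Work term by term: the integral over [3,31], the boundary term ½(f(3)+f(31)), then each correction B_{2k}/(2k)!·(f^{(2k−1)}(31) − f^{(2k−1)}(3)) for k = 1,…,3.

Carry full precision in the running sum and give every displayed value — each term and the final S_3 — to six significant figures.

Integral: ∫_3^31 x^3 dx = 230860.
½[f(3) + f(31)] = ½[27.0000 + 29791.0] = 14909.0.
Running total after boundary: 245769.
k=1: B_{2}/(2)! × [f^{(1)}(31) − f^{(1)}(3)] = 1/12 × (2883.00 − 27.0000) = 238.000.
After k=1: 246007.
k=2: B_{4}/(4)! × [f^{(3)}(31) − f^{(3)}(3)] = −1/720 × (6.00000 − 6.00000) = 0.00000.
After k=2: 246007.
k=3: B_{6}/(6)! × [f^{(5)}(31) − f^{(5)}(3)] = 1/30240 × (0.00000 − 0.00000) = 0.00000.

S_3 ≈ 246007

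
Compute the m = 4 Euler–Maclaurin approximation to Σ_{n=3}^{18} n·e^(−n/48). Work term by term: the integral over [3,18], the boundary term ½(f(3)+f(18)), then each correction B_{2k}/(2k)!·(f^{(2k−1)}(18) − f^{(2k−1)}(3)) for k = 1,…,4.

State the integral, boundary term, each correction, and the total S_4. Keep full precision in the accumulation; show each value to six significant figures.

Integral: ∫_3^18 x·e^(−x/48) dx = 122.351.
Boundary: ½(f(3) + f(18)) = ½(2.81824 + 12.3712) = 7.59472.
So far: 129.945.
Correction k=1: B_{2}/2! · (f^{(1)}(18) − f^{(1)}(3)) = 1/12 · (0.429556 − 0.880700) = -0.0375953.
After k=1: 129.908.
Correction k=2: B_{4}/4! · (f^{(3)}(18) − f^{(3)}(3)) = −1/720 · (0.000783044 − 0.00119771) = 5.75926e-07.
After k=2: 129.908.
Correction k=3: B_{6}/6! · (f^{(5)}(18) − f^{(5)}(3)) = 1/30240 · (5.98806e-07 − 8.73773e-07) = -9.09282e-12.
After k=3: 129.908.
Correction k=4: B_{8}/8! · (f^{(7)}(18) − f^{(7)}(3)) = −1/1209600 · (3.72287e-10 − 5.32859e-10) = 1.32748e-16.

S_4 ≈ 129.908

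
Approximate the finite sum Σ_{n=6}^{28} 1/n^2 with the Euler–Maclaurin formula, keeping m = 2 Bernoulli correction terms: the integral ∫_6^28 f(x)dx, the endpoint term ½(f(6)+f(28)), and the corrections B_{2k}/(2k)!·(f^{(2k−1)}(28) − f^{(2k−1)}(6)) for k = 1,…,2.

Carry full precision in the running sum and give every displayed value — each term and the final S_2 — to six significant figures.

Integral: ∫_6^28 1/x^2 dx = 0.130952.
Endpoint term: (f(6) + f(28))/2 = (0.0277778 + 0.00127551)/2 = 0.0145266.
So far: 0.145479.
Correction k=1: B_{2}/2! · (f^{(1)}(28) − f^{(1)}(6)) = 1/12 · (-9.11079e-05 − (-0.00925926)) = 0.000764013.
Partial sum through k=1: 0.146243.
Correction k=2: B_{4}/4! · (f^{(3)}(28) − f^{(3)}(6)) = −1/720 · (-1.39451e-06 − (-0.00308642)) = -4.28476e-06.

S_2 ≈ 0.146239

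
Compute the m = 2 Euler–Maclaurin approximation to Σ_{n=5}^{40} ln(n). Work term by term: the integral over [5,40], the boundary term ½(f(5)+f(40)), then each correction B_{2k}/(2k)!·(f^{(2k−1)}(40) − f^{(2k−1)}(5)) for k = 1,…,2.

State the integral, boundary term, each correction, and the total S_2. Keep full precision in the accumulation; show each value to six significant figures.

S_2 ≈ 107.143

The integral term ∫_5^40 ln(x) dx = 104.508.
Endpoint term: (f(5) + f(40))/2 = (1.60944 + 3.68888)/2 = 2.64916.
Integral + boundary = 107.157.
Correction k=1: B_{2}/2! · (f^{(1)}(40) − f^{(1)}(5)) = 1/12 · (0.0250000 − 0.200000) = -0.0145833.
After k=1: 107.143.
Correction k=2: B_{4}/4! · (f^{(3)}(40) − f^{(3)}(5)) = −1/720 · (3.12500e-05 − 0.0160000) = 2.21788e-05.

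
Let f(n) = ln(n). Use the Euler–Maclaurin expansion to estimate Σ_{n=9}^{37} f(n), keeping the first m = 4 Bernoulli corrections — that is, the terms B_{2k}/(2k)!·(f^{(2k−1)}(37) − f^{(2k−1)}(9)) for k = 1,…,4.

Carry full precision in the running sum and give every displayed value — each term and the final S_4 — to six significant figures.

S_4 ≈ 88.7260

The integral term ∫_9^37 ln(x) dx = 85.8289.
½[f(9) + f(37)] = ½[2.19722 + 3.61092] = 2.90407.
Running total after boundary: 88.7330.
Order-1 term: 1/12 · (0.0270270 − 0.111111) = -0.00700701.
Running total after k=1: 88.7260.
Order-2 term: −1/720 · (3.94843e-05 − 0.00274348) = 3.75556e-06.
Running total after k=2: 88.7260.
Order-3 term: 1/30240 · (3.46101e-07 − 0.000406442) = -1.34291e-08.
Running total after k=3: 88.7260.
Order-4 term: −1/1209600 · (7.58439e-09 − 0.000150534) = 1.24443e-10.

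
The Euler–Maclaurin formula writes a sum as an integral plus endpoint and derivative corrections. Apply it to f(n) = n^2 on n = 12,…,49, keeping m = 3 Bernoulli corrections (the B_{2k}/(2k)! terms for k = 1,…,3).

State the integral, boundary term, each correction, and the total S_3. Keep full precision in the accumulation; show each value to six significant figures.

S_3 ≈ 39919.0

∫_12^49 x^2 dx evaluates to 38640.3.
Endpoint term: (f(12) + f(49))/2 = (144.000 + 2401.00)/2 = 1272.50.
So far: 39912.8.
Order-1 term: 1/12 · (98.0000 − 24.0000) = 6.16667.
After k=1: 39919.0.
Order-2 term: −1/720 · (0.00000 − 0.00000) = 0.00000.
After k=2: 39919.0.
Order-3 term: 1/30240 · (0.00000 − 0.00000) = 0.00000.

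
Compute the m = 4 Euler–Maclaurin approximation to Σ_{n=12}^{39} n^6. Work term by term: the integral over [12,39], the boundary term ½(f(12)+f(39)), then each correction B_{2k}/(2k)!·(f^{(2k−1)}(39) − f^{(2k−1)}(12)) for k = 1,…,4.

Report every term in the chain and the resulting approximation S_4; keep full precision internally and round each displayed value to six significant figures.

Integral: ∫_12^39 x^6 dx = 1.95993e+10.
Endpoint term: (f(12) + f(39))/2 = (2.98598e+06 + 3.51874e+09)/2 = 1.76086e+09.
Running total after boundary: 2.13602e+10.
Correction k=1: B_{2}/2! · (f^{(1)}(39) − f^{(1)}(12)) = 1/12 · (5.41345e+08 − 1.49299e+06) = 4.49877e+07.
Partial sum through k=1: 2.14052e+10.
Correction k=2: B_{4}/4! · (f^{(3)}(39) − f^{(3)}(12)) = −1/720 · (7.11828e+06 − 207360) = -9598.50.
Partial sum through k=2: 2.14052e+10.
Correction k=3: B_{6}/6! · (f^{(5)}(39) − f^{(5)}(12)) = 1/30240 · (28080.0 − 8640.00) = 0.642857.
Partial sum through k=3: 2.14052e+10.
Correction k=4: B_{8}/8! · (f^{(7)}(39) − f^{(7)}(12)) = −1/1209600 · (0.00000 − 0.00000) = 0.00000.

S_4 ≈ 2.14052e+10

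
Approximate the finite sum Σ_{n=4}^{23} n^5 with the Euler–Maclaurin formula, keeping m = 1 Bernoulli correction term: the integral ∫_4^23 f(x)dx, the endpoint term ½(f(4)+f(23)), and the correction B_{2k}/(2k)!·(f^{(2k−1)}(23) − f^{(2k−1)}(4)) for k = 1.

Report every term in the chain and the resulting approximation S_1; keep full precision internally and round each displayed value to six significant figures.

The integral term ∫_4^23 x^5 dx = 2.46720e+07.
Endpoint term: (f(4) + f(23))/2 = (1024.00 + 6.43634e+06)/2 = 3.21868e+06.
Integral + boundary = 2.78906e+07.
k=1: B_{2}/(2)! × [f^{(1)}(23) − f^{(1)}(4)] = 1/12 × (1.39920e+06 − 1280.00) = 116494.

S_1 ≈ 2.80071e+07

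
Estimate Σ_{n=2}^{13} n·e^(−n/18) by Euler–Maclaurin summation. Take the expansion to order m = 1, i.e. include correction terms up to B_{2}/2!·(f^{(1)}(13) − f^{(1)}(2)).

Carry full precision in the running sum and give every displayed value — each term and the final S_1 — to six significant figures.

S_1 ≈ 55.1340

The integral term ∫_2^13 x·e^(−x/18) dx = 51.1373.
Boundary: ½(f(2) + f(13)) = ½(1.78968 + 6.31373) = 4.05171.
Integral + boundary = 55.1890.
Order-1 term: 1/12 · (0.134909 − 0.795413) = -0.0550420.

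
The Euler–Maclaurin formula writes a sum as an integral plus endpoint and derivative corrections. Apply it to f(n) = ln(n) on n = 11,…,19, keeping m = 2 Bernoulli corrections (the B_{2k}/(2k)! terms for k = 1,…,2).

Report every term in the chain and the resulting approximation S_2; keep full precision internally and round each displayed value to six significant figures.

S_2 ≈ 24.2355

∫_11^19 ln(x) dx evaluates to 21.5675.
Endpoint term: (f(11) + f(19))/2 = (2.39790 + 2.94444)/2 = 2.67117.
Integral + boundary = 24.2387.
Correction k=1: B_{2}/2! · (f^{(1)}(19) − f^{(1)}(11)) = 1/12 · (0.0526316 − 0.0909091) = -0.00318979.
After k=1: 24.2355.
Correction k=2: B_{4}/4! · (f^{(3)}(19) − f^{(3)}(11)) = −1/720 · (0.000291588 − 0.00150263) = 1.68200e-06.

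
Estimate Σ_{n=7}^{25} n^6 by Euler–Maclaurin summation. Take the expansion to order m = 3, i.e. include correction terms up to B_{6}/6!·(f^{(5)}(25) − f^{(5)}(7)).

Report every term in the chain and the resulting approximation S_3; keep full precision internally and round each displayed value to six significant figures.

S_3 ≈ 9.98814e+08

Integral: ∫_7^25 x^6 dx = 8.71813e+08.
Endpoint term: (f(7) + f(25))/2 = (117649 + 2.44141e+08)/2 = 1.22129e+08.
Integral + boundary = 9.93942e+08.
Order-1 term: 1/12 · (5.85938e+07 − 100842) = 4.87441e+06.
Running total after k=1: 9.98817e+08.
Order-2 term: −1/720 · (1.87500e+06 − 41160.0) = -2547.00.
Running total after k=2: 9.98814e+08.
Order-3 term: 1/30240 · (18000.0 − 5040.00) = 0.428571.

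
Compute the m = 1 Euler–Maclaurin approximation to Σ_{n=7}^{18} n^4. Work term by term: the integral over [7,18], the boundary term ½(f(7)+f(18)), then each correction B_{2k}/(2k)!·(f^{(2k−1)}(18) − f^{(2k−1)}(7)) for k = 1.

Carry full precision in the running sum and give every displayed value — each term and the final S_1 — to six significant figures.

S_1 ≈ 430070

The integral term ∫_7^18 x^4 dx = 374552.
½[f(7) + f(18)] = ½[2401.00 + 104976] = 53688.5.
Integral + boundary = 428241.
k=1: B_{2}/(2)! × [f^{(1)}(18) − f^{(1)}(7)] = 1/12 × (23328.0 − 1372.00) = 1829.67.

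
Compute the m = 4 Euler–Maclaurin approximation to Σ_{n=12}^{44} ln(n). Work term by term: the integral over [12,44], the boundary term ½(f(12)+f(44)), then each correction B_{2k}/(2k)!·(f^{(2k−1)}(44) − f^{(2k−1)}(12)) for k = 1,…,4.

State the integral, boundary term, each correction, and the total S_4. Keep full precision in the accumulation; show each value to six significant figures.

S_4 ≈ 107.815

∫_12^44 ln(x) dx evaluates to 104.685.
Boundary: ½(f(12) + f(44)) = ½(2.48491 + 3.78419) = 3.13455.
Integral + boundary = 107.820.
Correction k=1: B_{2}/2! · (f^{(1)}(44) − f^{(1)}(12)) = 1/12 · (0.0227273 − 0.0833333) = -0.00505051.
After k=1: 107.815.
Correction k=2: B_{4}/4! · (f^{(3)}(44) − f^{(3)}(12)) = −1/720 · (2.34786e-05 − 0.00115741) = 1.57490e-06.
After k=2: 107.815.
Correction k=3: B_{6}/6! · (f^{(5)}(44) − f^{(5)}(12)) = 1/30240 · (1.45528e-07 − 9.64506e-05) = -3.18469e-09.
After k=3: 107.815.
Correction k=4: B_{8}/8! · (f^{(7)}(44) − f^{(7)}(12)) = −1/1209600 · (2.25509e-09 − 2.00939e-05) = 1.66101e-11.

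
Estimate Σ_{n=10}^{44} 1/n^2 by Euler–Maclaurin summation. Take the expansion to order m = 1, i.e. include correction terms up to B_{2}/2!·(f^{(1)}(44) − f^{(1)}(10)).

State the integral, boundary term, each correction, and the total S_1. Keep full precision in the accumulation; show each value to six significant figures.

Integral: ∫_10^44 1/x^2 dx = 0.0772727.
Boundary: ½(f(10) + f(44)) = ½(0.0100000 + 0.000516529) = 0.00525826.
Running total after boundary: 0.0825310.
k=1: B_{2}/(2)! × [f^{(1)}(44) − f^{(1)}(10)] = 1/12 × (-2.34786e-05 − (-0.00200000)) = 0.000164710.

S_1 ≈ 0.0826957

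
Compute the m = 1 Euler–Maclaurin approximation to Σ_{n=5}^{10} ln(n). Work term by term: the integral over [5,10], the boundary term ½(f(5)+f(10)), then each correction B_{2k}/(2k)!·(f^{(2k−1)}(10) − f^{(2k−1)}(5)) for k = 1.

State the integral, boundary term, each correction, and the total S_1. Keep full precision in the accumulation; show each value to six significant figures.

∫_5^10 ln(x) dx evaluates to 9.97866.
½[f(5) + f(10)] = ½[1.60944 + 2.30259] = 1.95601.
So far: 11.9347.
Correction k=1: B_{2}/2! · (f^{(1)}(10) − f^{(1)}(5)) = 1/12 · (0.100000 − 0.200000) = -0.00833333.

S_1 ≈ 11.9263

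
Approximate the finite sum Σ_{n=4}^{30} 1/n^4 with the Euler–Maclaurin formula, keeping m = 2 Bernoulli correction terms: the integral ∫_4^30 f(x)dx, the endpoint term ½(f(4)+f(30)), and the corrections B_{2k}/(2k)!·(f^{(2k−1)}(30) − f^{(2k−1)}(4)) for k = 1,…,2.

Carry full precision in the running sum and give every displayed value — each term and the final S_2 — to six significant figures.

Integral: ∫_4^30 1/x^4 dx = 0.00519599.
½[f(4) + f(30)] = ½[0.00390625 + 1.23457e-06] = 0.00195374.
So far: 0.00714973.
Correction k=1: B_{2}/2! · (f^{(1)}(30) − f^{(1)}(4)) = 1/12 · (-1.64609e-07 − (-0.00390625)) = 0.000325507.
After k=1: 0.00747524.
Correction k=2: B_{4}/4! · (f^{(3)}(30) − f^{(3)}(4)) = −1/720 · (-5.48697e-09 − (-0.00732422)) = -1.01725e-05.

S_2 ≈ 0.00746506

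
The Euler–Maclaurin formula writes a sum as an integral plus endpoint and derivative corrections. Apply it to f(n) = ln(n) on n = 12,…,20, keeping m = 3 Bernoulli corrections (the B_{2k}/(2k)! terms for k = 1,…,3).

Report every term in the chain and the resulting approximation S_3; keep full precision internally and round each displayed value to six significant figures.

Integral: ∫_12^20 ln(x) dx = 22.0958.
Boundary: ½(f(12) + f(20)) = ½(2.48491 + 2.99573) = 2.74032.
Running total after boundary: 24.8361.
Order-1 term: 1/12 · (0.0500000 − 0.0833333) = -0.00277778.
After k=1: 24.8333.
Order-2 term: −1/720 · (0.000250000 − 0.00115741) = 1.26029e-06.
After k=2: 24.8333.
Order-3 term: 1/30240 · (7.50000e-06 − 9.64506e-05) = -2.94149e-09.

S_3 ≈ 24.8333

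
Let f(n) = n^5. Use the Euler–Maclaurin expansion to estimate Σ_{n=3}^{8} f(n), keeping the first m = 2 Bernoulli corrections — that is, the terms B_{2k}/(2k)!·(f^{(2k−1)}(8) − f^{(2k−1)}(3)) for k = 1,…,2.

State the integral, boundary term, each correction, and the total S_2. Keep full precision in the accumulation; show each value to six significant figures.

The integral term ∫_3^8 x^5 dx = 43569.2.
Endpoint term: (f(3) + f(8))/2 = (243.000 + 32768.0)/2 = 16505.5.
Running total after boundary: 60074.7.
Order-1 term: 1/12 · (20480.0 − 405.000) = 1672.92.
Running total after k=1: 61747.6.
Order-2 term: −1/720 · (3840.00 − 540.000) = -4.58333.

S_2 ≈ 61743.0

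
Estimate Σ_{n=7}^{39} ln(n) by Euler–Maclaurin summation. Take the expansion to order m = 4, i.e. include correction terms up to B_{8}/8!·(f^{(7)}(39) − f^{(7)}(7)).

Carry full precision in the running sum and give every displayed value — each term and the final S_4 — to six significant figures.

S_4 ≈ 100.053

The integral term ∫_7^39 ln(x) dx = 97.2575.
½[f(7) + f(39)] = ½[1.94591 + 3.66356] = 2.80474.
Integral + boundary = 100.062.
k=1: B_{2}/(2)! × [f^{(1)}(39) − f^{(1)}(7)] = 1/12 × (0.0256410 − 0.142857) = -0.00976801.
Running total after k=1: 100.053.
k=2: B_{4}/(4)! × [f^{(3)}(39) − f^{(3)}(7)] = −1/720 × (3.37160e-05 − 0.00583090) = 8.05165e-06.
Running total after k=2: 100.053.
k=3: B_{6}/(6)! × [f^{(5)}(39) − f^{(5)}(7)] = 1/30240 × (2.66004e-07 − 0.00142798) = -4.72126e-08.
Running total after k=3: 100.053.
k=4: B_{8}/(8)! × [f^{(7)}(39) − f^{(7)}(7)] = −1/1209600 × (5.24663e-09 − 0.000874271) = 7.22773e-10.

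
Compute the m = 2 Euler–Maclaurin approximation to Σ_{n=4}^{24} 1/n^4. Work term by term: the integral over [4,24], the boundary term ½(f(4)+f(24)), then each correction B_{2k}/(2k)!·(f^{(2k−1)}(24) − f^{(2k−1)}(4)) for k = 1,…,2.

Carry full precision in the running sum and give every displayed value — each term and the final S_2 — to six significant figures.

S_2 ≈ 0.00745416

∫_4^24 1/x^4 dx evaluates to 0.00518422.
Endpoint term: (f(4) + f(24))/2 = (0.00390625 + 3.01408e-06)/2 = 0.00195463.
So far: 0.00713885.
Correction k=1: B_{2}/2! · (f^{(1)}(24) − f^{(1)}(4)) = 1/12 · (-5.02347e-07 − (-0.00390625)) = 0.000325479.
Running total after k=1: 0.00746433.
Correction k=2: B_{4}/4! · (f^{(3)}(24) − f^{(3)}(4)) = −1/720 · (-2.61639e-08 − (-0.00732422)) = -1.01725e-05.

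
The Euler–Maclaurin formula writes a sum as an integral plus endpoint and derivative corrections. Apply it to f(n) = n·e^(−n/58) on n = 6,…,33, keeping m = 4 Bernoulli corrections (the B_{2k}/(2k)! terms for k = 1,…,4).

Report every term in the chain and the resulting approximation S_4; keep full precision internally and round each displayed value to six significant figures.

Integral: ∫_6^33 x·e^(−x/58) dx = 359.262.
Endpoint term: (f(6) + f(33))/2 = (5.41034 + 18.6817)/2 = 12.0460.
So far: 371.308.
k=1: B_{2}/(2)! × [f^{(1)}(33) − f^{(1)}(6)] = 1/12 × (0.244013 − 0.808441) = -0.0470356.
Running total after k=1: 371.261.
k=2: B_{4}/(4)! × [f^{(3)}(33) − f^{(3)}(6)] = −1/720 × (0.000409107 − 0.000776423) = 5.10161e-07.
Running total after k=2: 371.261.
k=3: B_{6}/(6)! × [f^{(5)}(33) − f^{(5)}(6)] = 1/30240 × (2.21664e-07 − 3.90168e-07) = -5.57222e-12.
Running total after k=3: 371.261.
k=4: B_{8}/(8)! × [f^{(7)}(33) − f^{(7)}(6)] = −1/1209600 × (9.56344e-11 − 1.63357e-10) = 5.59873e-17.

S_4 ≈ 371.261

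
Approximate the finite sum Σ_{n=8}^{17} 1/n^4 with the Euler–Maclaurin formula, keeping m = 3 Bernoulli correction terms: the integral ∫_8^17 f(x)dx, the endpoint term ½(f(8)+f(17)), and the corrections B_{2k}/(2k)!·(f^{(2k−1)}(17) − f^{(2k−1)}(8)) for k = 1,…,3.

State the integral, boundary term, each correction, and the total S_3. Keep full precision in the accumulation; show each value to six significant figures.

S_3 ≈ 0.000721112

Integral: ∫_8^17 1/x^4 dx = 0.000583194.
Endpoint term: (f(8) + f(17))/2 = (0.000244141 + 1.19730e-05)/2 = 0.000128057.
So far: 0.000711251.
k=1: B_{2}/(2)! × [f^{(1)}(17) − f^{(1)}(8)] = 1/12 × (-2.81719e-06 − (-0.000122070)) = 9.93776e-06.
Running total after k=1: 0.000721189.
k=2: B_{4}/(4)! × [f^{(3)}(17) − f^{(3)}(8)] = −1/720 × (-2.92441e-07 − (-5.72205e-05)) = -7.90667e-08.
Running total after k=2: 0.000721110.
k=3: B_{6}/(6)! × [f^{(5)}(17) − f^{(5)}(8)] = 1/30240 × (-5.66668e-08 − (-5.00679e-05)) = 1.65381e-09.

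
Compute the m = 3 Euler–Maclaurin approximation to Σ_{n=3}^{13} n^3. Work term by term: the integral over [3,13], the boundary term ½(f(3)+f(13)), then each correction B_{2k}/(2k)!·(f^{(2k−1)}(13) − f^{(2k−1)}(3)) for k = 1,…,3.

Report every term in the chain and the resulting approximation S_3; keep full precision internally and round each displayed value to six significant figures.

S_3 ≈ 8272.00

Integral: ∫_3^13 x^3 dx = 7120.00.
Endpoint term: (f(3) + f(13))/2 = (27.0000 + 2197.00)/2 = 1112.00.
So far: 8232.00.
Correction k=1: B_{2}/2! · (f^{(1)}(13) − f^{(1)}(3)) = 1/12 · (507.000 − 27.0000) = 40.0000.
After k=1: 8272.00.
Correction k=2: B_{4}/4! · (f^{(3)}(13) − f^{(3)}(3)) = −1/720 · (6.00000 − 6.00000) = 0.00000.
After k=2: 8272.00.
Correction k=3: B_{6}/6! · (f^{(5)}(13) − f^{(5)}(3)) = 1/30240 · (0.00000 − 0.00000) = 0.00000.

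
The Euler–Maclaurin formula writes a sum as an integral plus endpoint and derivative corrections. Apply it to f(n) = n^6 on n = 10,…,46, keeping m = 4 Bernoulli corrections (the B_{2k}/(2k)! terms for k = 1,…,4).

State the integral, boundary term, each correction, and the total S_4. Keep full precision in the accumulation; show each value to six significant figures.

S_4 ≈ 6.70988e+10

The integral term ∫_10^46 x^6 dx = 6.22582e+10.
½[f(10) + f(46)] = ½[1.00000e+06 + 9.47430e+09] = 4.73765e+09.
So far: 6.69959e+10.
Order-1 term: 1/12 · (1.23578e+09 − 600000) = 1.02931e+08.
After k=1: 6.70988e+10.
Order-2 term: −1/720 · (1.16803e+07 − 120000) = -16056.0.
After k=2: 6.70988e+10.
Order-3 term: 1/30240 · (33120.0 − 7200.00) = 0.857143.
After k=3: 6.70988e+10.
Order-4 term: −1/1209600 · (0.00000 − 0.00000) = 0.00000.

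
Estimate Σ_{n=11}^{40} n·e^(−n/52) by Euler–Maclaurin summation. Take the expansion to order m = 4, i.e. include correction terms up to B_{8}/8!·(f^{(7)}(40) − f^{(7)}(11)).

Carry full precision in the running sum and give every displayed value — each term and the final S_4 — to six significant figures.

∫_11^40 x·e^(−x/52) dx evaluates to 434.633.
Endpoint term: (f(11) + f(40))/2 = (8.90272 + 18.5348)/2 = 13.7187.
So far: 448.351.
Correction k=1: B_{2}/2! · (f^{(1)}(40) − f^{(1)}(11)) = 1/12 · (0.106931 − 0.638132) = -0.0442667.
Partial sum through k=1: 448.307.
Correction k=2: B_{4}/4! · (f^{(3)}(40) − f^{(3)}(11)) = −1/720 · (0.000382274 − 0.000834618) = 6.28256e-07.
Partial sum through k=2: 448.307.
Correction k=3: B_{6}/6! · (f^{(5)}(40) − f^{(5)}(11)) = 1/30240 · (2.68123e-07 − 5.30045e-07) = -8.66145e-12.
Partial sum through k=3: 448.307.
Correction k=4: B_{8}/8! · (f^{(7)}(40) − f^{(7)}(11)) = −1/1209600 · (1.46032e-10 − 2.77895e-10) = 1.09014e-16.

S_4 ≈ 448.307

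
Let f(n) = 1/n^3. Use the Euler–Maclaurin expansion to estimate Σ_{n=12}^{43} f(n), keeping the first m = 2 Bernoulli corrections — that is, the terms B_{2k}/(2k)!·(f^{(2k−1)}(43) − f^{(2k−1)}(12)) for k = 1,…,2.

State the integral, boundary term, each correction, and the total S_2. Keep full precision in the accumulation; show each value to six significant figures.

S_2 ≈ 0.00350940

The integral term ∫_12^43 1/x^3 dx = 0.00320181.
Endpoint term: (f(12) + f(43))/2 = (0.000578704 + 1.25775e-05)/2 = 0.000295641.
Integral + boundary = 0.00349745.
k=1: B_{2}/(2)! × [f^{(1)}(43) − f^{(1)}(12)] = 1/12 × (-8.77501e-07 − (-0.000144676)) = 1.19832e-05.
After k=1: 0.00350943.
k=2: B_{4}/(4)! × [f^{(3)}(43) − f^{(3)}(12)] = −1/720 × (-9.49162e-09 − (-2.00939e-05)) = -2.78950e-08.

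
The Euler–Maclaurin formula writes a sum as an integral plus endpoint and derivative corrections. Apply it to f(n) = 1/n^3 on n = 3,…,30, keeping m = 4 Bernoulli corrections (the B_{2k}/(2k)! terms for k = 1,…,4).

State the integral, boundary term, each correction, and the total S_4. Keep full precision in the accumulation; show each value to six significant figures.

S_4 ≈ 0.0765190

The integral term ∫_3^30 1/x^3 dx = 0.0550000.
Endpoint term: (f(3) + f(30))/2 = (0.0370370 + 3.70370e-05)/2 = 0.0185370.
Running total after boundary: 0.0735370.
Order-1 term: 1/12 · (-3.70370e-06 − (-0.0370370)) = 0.00308611.
After k=1: 0.0766231.
Order-2 term: −1/720 · (-8.23045e-08 − (-0.0823045)) = -0.000114312.
After k=2: 0.0765088.
Order-3 term: 1/30240 · (-3.84088e-09 − (-0.384088)) = 1.27013e-05.
After k=3: 0.0765215.
Order-4 term: −1/1209600 · (-3.07270e-10 − (-3.07270)) = -2.54026e-06.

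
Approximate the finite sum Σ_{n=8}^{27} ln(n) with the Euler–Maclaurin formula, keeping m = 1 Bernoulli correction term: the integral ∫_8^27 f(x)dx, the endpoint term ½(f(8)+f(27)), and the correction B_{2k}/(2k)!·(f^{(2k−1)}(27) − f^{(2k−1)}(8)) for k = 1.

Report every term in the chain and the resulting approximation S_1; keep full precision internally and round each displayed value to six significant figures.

The integral term ∫_8^27 ln(x) dx = 53.3521.
Boundary: ½(f(8) + f(27)) = ½(2.07944 + 3.29584) = 2.68764.
Integral + boundary = 56.0397.
Order-1 term: 1/12 · (0.0370370 − 0.125000) = -0.00733025.

S_1 ≈ 56.0324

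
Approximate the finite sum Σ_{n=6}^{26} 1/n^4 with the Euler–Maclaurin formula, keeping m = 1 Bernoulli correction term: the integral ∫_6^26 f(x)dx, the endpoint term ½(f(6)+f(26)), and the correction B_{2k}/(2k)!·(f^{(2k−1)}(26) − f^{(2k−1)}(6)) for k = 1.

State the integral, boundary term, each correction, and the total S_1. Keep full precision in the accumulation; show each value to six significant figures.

∫_6^26 1/x^4 dx evaluates to 0.00152424.
Boundary: ½(f(6) + f(26)) = ½(0.000771605 + 2.18830e-06) = 0.000386897.
So far: 0.00191114.
Correction k=1: B_{2}/2! · (f^{(1)}(26) − f^{(1)}(6)) = 1/12 · (-3.36661e-07 − (-0.000514403)) = 4.28389e-05.

S_1 ≈ 0.00195398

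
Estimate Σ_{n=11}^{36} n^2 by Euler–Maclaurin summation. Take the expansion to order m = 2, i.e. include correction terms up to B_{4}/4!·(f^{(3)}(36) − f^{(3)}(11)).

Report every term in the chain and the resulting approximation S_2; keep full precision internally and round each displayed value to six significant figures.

S_2 ≈ 15821.0

∫_11^36 x^2 dx evaluates to 15108.3.
Boundary: ½(f(11) + f(36)) = ½(121.000 + 1296.00) = 708.500.
Running total after boundary: 15816.8.
Order-1 term: 1/12 · (72.0000 − 22.0000) = 4.16667.
After k=1: 15821.0.
Order-2 term: −1/720 · (0.00000 − 0.00000) = 0.00000.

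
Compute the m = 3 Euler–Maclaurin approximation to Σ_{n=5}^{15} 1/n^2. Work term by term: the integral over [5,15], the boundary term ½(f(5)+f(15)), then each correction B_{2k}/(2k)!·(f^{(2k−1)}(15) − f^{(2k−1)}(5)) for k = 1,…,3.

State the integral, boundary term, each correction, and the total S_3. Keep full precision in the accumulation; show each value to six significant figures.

S_3 ≈ 0.156829

Integral: ∫_5^15 1/x^2 dx = 0.133333.
½[f(5) + f(15)] = ½[0.0400000 + 0.00444444] = 0.0222222.
So far: 0.155556.
Correction k=1: B_{2}/2! · (f^{(1)}(15) − f^{(1)}(5)) = 1/12 · (-0.000592593 − (-0.0160000)) = 0.00128395.
Partial sum through k=1: 0.156840.
Correction k=2: B_{4}/4! · (f^{(3)}(15) − f^{(3)}(5)) = −1/720 · (-3.16049e-05 − (-0.00768000)) = -1.06228e-05.
Partial sum through k=2: 0.156829.
Correction k=3: B_{6}/6! · (f^{(5)}(15) − f^{(5)}(5)) = 1/30240 · (-4.21399e-06 − (-0.00921600)) = 3.04623e-07.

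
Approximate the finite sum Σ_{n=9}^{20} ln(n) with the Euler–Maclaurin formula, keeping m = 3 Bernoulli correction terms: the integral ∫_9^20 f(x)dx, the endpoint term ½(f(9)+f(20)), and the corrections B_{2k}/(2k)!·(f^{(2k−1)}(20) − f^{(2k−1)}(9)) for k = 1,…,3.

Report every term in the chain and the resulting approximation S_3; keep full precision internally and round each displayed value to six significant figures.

∫_9^20 ln(x) dx evaluates to 29.1396.
½[f(9) + f(20)] = ½[2.19722 + 2.99573] = 2.59648.
Running total after boundary: 31.7361.
k=1: B_{2}/(2)! × [f^{(1)}(20) − f^{(1)}(9)] = 1/12 × (0.0500000 − 0.111111) = -0.00509259.
After k=1: 31.7310.
k=2: B_{4}/(4)! × [f^{(3)}(20) − f^{(3)}(9)] = −1/720 × (0.000250000 − 0.00274348) = 3.46317e-06.
After k=2: 31.7310.
k=3: B_{6}/(6)! × [f^{(5)}(20) − f^{(5)}(9)] = 1/30240 × (7.50000e-06 − 0.000406442) = -1.31925e-08.

S_3 ≈ 31.7310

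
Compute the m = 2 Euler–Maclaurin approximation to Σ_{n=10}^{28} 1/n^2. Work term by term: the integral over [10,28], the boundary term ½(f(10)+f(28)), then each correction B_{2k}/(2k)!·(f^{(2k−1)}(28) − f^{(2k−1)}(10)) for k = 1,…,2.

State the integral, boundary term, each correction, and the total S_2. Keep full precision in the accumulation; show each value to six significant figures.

∫_10^28 1/x^2 dx evaluates to 0.0642857.
½[f(10) + f(28)] = ½[0.0100000 + 0.00127551] = 0.00563776.
Integral + boundary = 0.0699235.
Order-1 term: 1/12 · (-9.11079e-05 − (-0.00200000)) = 0.000159074.
Running total after k=1: 0.0700825.
Order-2 term: −1/720 · (-1.39451e-06 − (-0.000240000)) = -3.31397e-07.

S_2 ≈ 0.0700822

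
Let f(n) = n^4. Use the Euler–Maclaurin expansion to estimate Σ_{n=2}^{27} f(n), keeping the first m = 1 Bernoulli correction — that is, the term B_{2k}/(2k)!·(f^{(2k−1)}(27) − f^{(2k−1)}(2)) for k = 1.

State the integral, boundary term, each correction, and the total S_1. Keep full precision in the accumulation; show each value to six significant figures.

S_1 ≈ 3.14206e+06

Integral: ∫_2^27 x^4 dx = 2.86978e+06.
Endpoint term: (f(2) + f(27))/2 = (16.0000 + 531441)/2 = 265728.
Running total after boundary: 3.13550e+06.
Correction k=1: B_{2}/2! · (f^{(1)}(27) − f^{(1)}(2)) = 1/12 · (78732.0 − 32.0000) = 6558.33.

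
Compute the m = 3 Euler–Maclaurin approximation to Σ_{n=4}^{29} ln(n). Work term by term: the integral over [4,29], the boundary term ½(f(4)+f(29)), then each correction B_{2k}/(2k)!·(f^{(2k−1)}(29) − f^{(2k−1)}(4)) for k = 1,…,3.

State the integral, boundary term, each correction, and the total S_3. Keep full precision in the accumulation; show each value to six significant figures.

S_3 ≈ 69.4653

∫_4^29 ln(x) dx evaluates to 67.1064.
Boundary: ½(f(4) + f(29)) = ½(1.38629 + 3.36730) = 2.37680.
Running total after boundary: 69.4832.
Order-1 term: 1/12 · (0.0344828 − 0.250000) = -0.0179598.
Partial sum through k=1: 69.4652.
Order-2 term: −1/720 · (8.20042e-05 − 0.0312500) = 4.32889e-05.
Partial sum through k=2: 69.4653.
Order-3 term: 1/30240 · (1.17010e-06 − 0.0234375) = -7.75011e-07.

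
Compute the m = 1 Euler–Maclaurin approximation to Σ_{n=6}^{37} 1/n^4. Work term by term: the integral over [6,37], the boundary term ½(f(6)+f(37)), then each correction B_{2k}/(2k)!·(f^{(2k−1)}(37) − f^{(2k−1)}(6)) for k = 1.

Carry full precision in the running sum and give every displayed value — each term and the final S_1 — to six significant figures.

Integral: ∫_6^37 1/x^4 dx = 0.00153663.
Endpoint term: (f(6) + f(37))/2 = (0.000771605 + 5.33572e-07)/2 = 0.000386069.
Running total after boundary: 0.00192270.
Order-1 term: 1/12 · (-5.76835e-08 − (-0.000514403)) = 4.28621e-05.

S_1 ≈ 0.00196556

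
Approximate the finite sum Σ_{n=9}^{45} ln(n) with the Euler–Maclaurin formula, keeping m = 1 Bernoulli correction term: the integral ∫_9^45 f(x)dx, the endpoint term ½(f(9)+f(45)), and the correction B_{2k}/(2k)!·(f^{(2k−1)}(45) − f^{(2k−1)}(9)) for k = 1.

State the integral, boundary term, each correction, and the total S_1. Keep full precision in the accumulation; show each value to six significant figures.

S_1 ≈ 118.519

The integral term ∫_9^45 ln(x) dx = 115.525.
Boundary: ½(f(9) + f(45)) = ½(2.19722 + 3.80666) = 3.00194.
So far: 118.527.
Correction k=1: B_{2}/2! · (f^{(1)}(45) − f^{(1)}(9)) = 1/12 · (0.0222222 − 0.111111) = -0.00740741.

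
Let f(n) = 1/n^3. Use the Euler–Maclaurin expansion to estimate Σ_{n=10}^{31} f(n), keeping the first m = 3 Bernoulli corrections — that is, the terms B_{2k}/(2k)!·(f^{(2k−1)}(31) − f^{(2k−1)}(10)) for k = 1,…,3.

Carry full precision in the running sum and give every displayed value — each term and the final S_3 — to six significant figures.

S_3 ≈ 0.00502114

∫_10^31 1/x^3 dx evaluates to 0.00447971.
Endpoint term: (f(10) + f(31))/2 = (0.00100000 + 3.35672e-05)/2 = 0.000516784.
Integral + boundary = 0.00499649.
Order-1 term: 1/12 · (-3.24844e-06 − (-0.000300000)) = 2.47293e-05.
Partial sum through k=1: 0.00502122.
Order-2 term: −1/720 · (-6.76054e-08 − (-6.00000e-05)) = -8.32394e-08.
Partial sum through k=2: 0.00502114.
Order-3 term: 1/30240 · (-2.95466e-09 − (-2.52000e-05)) = 8.33236e-10.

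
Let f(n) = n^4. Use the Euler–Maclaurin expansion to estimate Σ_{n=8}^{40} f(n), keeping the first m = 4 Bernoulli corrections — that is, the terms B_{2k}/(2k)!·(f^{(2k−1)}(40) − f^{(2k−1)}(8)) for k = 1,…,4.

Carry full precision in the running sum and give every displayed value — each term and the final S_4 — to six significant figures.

S_4 ≈ 2.17767e+07

Integral: ∫_8^40 x^4 dx = 2.04734e+07.
Boundary: ½(f(8) + f(40)) = ½(4096.00 + 2.56000e+06) = 1.28205e+06.
So far: 2.17555e+07.
Order-1 term: 1/12 · (256000 − 2048.00) = 21162.7.
Partial sum through k=1: 2.17767e+07.
Order-2 term: −1/720 · (960.000 − 192.000) = -1.06667.
Partial sum through k=2: 2.17767e+07.
Order-3 term: 1/30240 · (0.00000 − 0.00000) = 0.00000.
Partial sum through k=3: 2.17767e+07.
Order-4 term: −1/1209600 · (0.00000 − 0.00000) = 0.00000.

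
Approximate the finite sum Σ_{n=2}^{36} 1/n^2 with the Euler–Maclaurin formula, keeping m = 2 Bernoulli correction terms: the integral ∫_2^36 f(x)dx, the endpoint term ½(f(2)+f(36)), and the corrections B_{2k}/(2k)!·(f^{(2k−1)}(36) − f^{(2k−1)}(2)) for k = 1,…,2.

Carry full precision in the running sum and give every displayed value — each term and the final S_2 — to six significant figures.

The integral term ∫_2^36 1/x^2 dx = 0.472222.
Boundary: ½(f(2) + f(36)) = ½(0.250000 + 0.000771605) = 0.125386.
Integral + boundary = 0.597608.
Order-1 term: 1/12 · (-4.28669e-05 − (-0.250000)) = 0.0208298.
Partial sum through k=1: 0.618438.
Order-2 term: −1/720 · (-3.96916e-07 − (-0.750000)) = -0.00104167.

S_2 ≈ 0.617396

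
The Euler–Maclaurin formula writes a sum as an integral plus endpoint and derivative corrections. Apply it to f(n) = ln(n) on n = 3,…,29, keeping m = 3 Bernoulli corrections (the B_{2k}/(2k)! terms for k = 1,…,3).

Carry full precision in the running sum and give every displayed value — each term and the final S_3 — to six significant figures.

Integral: ∫_3^29 ln(x) dx = 68.3557.
Endpoint term: (f(3) + f(29))/2 = (1.09861 + 3.36730)/2 = 2.23295.
Integral + boundary = 70.5887.
k=1: B_{2}/(2)! × [f^{(1)}(29) − f^{(1)}(3)] = 1/12 × (0.0344828 − 0.333333) = -0.0249042.
Partial sum through k=1: 70.5638.
k=2: B_{4}/(4)! × [f^{(3)}(29) − f^{(3)}(3)] = −1/720 × (8.20042e-05 − 0.0740741) = 0.000102767.
Partial sum through k=2: 70.5639.
k=3: B_{6}/(6)! × [f^{(5)}(29) − f^{(5)}(3)] = 1/30240 × (1.17010e-06 − 0.0987654) = -3.26601e-06.

S_3 ≈ 70.5639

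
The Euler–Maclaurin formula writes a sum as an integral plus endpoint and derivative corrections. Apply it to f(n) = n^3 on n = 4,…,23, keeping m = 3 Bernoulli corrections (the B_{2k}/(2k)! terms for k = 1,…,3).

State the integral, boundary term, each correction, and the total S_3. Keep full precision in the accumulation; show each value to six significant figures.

∫_4^23 x^3 dx evaluates to 69896.2.
Boundary: ½(f(4) + f(23)) = ½(64.0000 + 12167.0) = 6115.50.
So far: 76011.8.
Order-1 term: 1/12 · (1587.00 − 48.0000) = 128.250.
Running total after k=1: 76140.0.
Order-2 term: −1/720 · (6.00000 − 6.00000) = 0.00000.
Running total after k=2: 76140.0.
Order-3 term: 1/30240 · (0.00000 − 0.00000) = 0.00000.

S_3 ≈ 76140.0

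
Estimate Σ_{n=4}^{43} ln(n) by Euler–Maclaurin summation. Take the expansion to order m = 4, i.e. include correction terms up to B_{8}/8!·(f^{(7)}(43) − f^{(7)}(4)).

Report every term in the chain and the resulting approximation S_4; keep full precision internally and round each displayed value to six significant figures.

The integral term ∫_4^43 ln(x) dx = 117.186.
½[f(4) + f(43)] = ½[1.38629 + 3.76120] = 2.57375.
So far: 119.760.
k=1: B_{2}/(2)! × [f^{(1)}(43) − f^{(1)}(4)] = 1/12 × (0.0232558 − 0.250000) = -0.0188953.
Partial sum through k=1: 119.741.
k=2: B_{4}/(4)! × [f^{(3)}(43) − f^{(3)}(4)] = −1/720 × (2.51550e-05 − 0.0312500) = 4.33678e-05.
Partial sum through k=2: 119.741.
k=3: B_{6}/(6)! × [f^{(5)}(43) − f^{(5)}(4)] = 1/30240 × (1.63256e-07 − 0.0234375) = -7.75044e-07.
Partial sum through k=3: 119.741.
k=4: B_{8}/(8)! × [f^{(7)}(43) − f^{(7)}(4)] = −1/1209600 × (2.64883e-09 − 0.0439453) = 3.63304e-08.

S_4 ≈ 119.741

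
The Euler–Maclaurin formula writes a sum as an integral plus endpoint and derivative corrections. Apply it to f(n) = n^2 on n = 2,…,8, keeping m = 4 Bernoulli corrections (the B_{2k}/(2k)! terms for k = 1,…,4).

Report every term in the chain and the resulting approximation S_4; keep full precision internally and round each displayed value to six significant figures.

S_4 ≈ 203.000

Integral: ∫_2^8 x^2 dx = 168.000.
Boundary: ½(f(2) + f(8)) = ½(4.00000 + 64.0000) = 34.0000.
Integral + boundary = 202.000.
k=1: B_{2}/(2)! × [f^{(1)}(8) − f^{(1)}(2)] = 1/12 × (16.0000 − 4.00000) = 1.00000.
Partial sum through k=1: 203.000.
k=2: B_{4}/(4)! × [f^{(3)}(8) − f^{(3)}(2)] = −1/720 × (0.00000 − 0.00000) = 0.00000.
Partial sum through k=2: 203.000.
k=3: B_{6}/(6)! × [f^{(5)}(8) − f^{(5)}(2)] = 1/30240 × (0.00000 − 0.00000) = 0.00000.
Partial sum through k=3: 203.000.
k=4: B_{8}/(8)! × [f^{(7)}(8) − f^{(7)}(2)] = −1/1209600 × (0.00000 − 0.00000) = 0.00000.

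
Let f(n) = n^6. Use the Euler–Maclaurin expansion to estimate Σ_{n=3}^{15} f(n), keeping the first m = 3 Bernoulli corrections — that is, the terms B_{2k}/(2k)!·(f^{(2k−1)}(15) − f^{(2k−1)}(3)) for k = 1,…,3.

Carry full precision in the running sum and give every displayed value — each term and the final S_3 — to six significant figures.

∫_3^15 x^6 dx evaluates to 2.44082e+07.
½[f(3) + f(15)] = ½[729.000 + 1.13906e+07] = 5.69568e+06.
Running total after boundary: 3.01038e+07.
k=1: B_{2}/(2)! × [f^{(1)}(15) − f^{(1)}(3)] = 1/12 × (4.55625e+06 − 1458.00) = 379566.
Running total after k=1: 3.04834e+07.
k=2: B_{4}/(4)! × [f^{(3)}(15) − f^{(3)}(3)] = −1/720 × (405000 − 3240.00) = -558.000.
Running total after k=2: 3.04829e+07.
k=3: B_{6}/(6)! × [f^{(5)}(15) − f^{(5)}(3)] = 1/30240 × (10800.0 − 2160.00) = 0.285714.

S_3 ≈ 3.04829e+07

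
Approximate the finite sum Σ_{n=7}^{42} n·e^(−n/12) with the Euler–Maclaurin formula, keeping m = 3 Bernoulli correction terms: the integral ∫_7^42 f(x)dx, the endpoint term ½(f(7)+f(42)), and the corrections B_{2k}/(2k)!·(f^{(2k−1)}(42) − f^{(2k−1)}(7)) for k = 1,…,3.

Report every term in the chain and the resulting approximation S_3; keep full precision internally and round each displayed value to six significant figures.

S_3 ≈ 110.226

The integral term ∫_7^42 x·e^(−x/12) dx = 107.664.
Endpoint term: (f(7) + f(42))/2 = (3.90625 + 1.26829)/2 = 2.58727.
Integral + boundary = 110.251.
k=1: B_{2}/(2)! × [f^{(1)}(42) − f^{(1)}(7)] = 1/12 × (-0.0754935 − 0.232515) = -0.0256673.
Partial sum through k=1: 110.226.
k=2: B_{4}/(4)! × [f^{(3)}(42) − f^{(3)}(7)] = −1/720 × (-0.000104852 − 0.00936517) = 1.31528e-05.
Partial sum through k=2: 110.226.
k=3: B_{6}/(6)! × [f^{(5)}(42) − f^{(5)}(7)] = 1/30240 × (2.18442e-06 − 0.000118859) = -3.85828e-09.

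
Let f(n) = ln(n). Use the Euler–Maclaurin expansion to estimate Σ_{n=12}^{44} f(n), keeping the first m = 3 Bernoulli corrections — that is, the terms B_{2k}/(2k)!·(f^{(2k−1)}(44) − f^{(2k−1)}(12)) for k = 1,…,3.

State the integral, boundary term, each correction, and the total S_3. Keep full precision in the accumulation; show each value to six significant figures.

Integral: ∫_12^44 ln(x) dx = 104.685.
Boundary: ½(f(12) + f(44)) = ½(2.48491 + 3.78419) = 3.13455.
Running total after boundary: 107.820.
Order-1 term: 1/12 · (0.0227273 − 0.0833333) = -0.00505051.
After k=1: 107.815.
Order-2 term: −1/720 · (2.34786e-05 − 0.00115741) = 1.57490e-06.
After k=2: 107.815.
Order-3 term: 1/30240 · (1.45528e-07 − 9.64506e-05) = -3.18469e-09.

S_3 ≈ 107.815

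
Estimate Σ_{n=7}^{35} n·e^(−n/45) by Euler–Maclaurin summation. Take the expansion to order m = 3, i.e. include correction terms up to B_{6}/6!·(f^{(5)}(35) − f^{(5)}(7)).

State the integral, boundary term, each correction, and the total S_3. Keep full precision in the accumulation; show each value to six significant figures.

Integral: ∫_7^35 x·e^(−x/45) dx = 348.966.
Endpoint term: (f(7) + f(35))/2 = (5.99158 + 16.0799)/2 = 11.0357.
Running total after boundary: 360.001.
Correction k=1: B_{2}/2! · (f^{(1)}(35) − f^{(1)}(7)) = 1/12 · (0.102095 − 0.722793) = -0.0517249.
After k=1: 359.950.
Correction k=2: B_{4}/4! · (f^{(3)}(35) − f^{(3)}(7)) = −1/720 · (0.000504171 − 0.00120231) = 9.69634e-07.
After k=2: 359.950.
Correction k=3: B_{6}/6! · (f^{(5)}(35) − f^{(5)}(7)) = 1/30240 · (4.73049e-07 − 1.01120e-06) = -1.77960e-11.

S_3 ≈ 359.950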